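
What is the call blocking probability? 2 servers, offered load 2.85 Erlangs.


B(N,A) = (A^N/N!) / sum(A^k/k!, k=0..N) with N=2, A=2.85 = 0.5134

0.5134


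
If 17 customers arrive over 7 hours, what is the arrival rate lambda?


lambda = total arrivals / time = 17 / 7 = 2.43 per hour

2.43 per hour


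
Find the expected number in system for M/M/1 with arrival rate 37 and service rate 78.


rho = 37/78; L = rho/(1-rho) = 0.9

0.9


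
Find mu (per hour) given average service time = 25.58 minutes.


mu = 60 / avg_service_time = 60 / 25.58 = 2.35 per hour

2.35 per hour


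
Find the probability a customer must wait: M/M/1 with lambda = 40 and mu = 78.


P(wait) = rho = lambda/mu = 40/78 = 0.5128

0.5128


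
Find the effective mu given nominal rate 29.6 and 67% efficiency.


Effective rate = mu * efficiency = 29.6 * 0.67 = 19.83 per hour

19.83 per hour


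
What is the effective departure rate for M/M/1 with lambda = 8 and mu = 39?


For a stable queue (lambda < mu), throughput = lambda = 8 per hour

8 per hour


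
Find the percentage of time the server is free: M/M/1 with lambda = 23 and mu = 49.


Idle fraction = (1 - rho) * 100 = (1 - 23/49) * 100 = 53.1%

53.1%


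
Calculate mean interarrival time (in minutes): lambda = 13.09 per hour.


Mean interarrival time = 60/lambda = 60/13.09 = 4.58 minutes

4.58 minutes


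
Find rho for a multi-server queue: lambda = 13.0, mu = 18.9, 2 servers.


rho = lambda / (c * mu) = 13.0 / (2 * 18.9) = 0.3439

0.3439


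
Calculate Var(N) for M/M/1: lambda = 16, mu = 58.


rho = 16/58; Var(N) = rho/(1-rho)^2 = 0.53

0.53


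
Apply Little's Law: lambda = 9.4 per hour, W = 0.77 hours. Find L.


L = lambda * W = 9.4 * 0.77 = 7.24

7.24


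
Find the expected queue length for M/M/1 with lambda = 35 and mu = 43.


rho = 35/43; Lq = rho^2/(1-rho) = 3.56

3.56


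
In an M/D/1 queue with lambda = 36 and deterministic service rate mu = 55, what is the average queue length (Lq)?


M/D/1: Lq = rho^2 / (2*(1-rho)) where rho = 36/55; Lq = 0.62

0.62


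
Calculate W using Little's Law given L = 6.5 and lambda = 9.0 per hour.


W = L / lambda = 6.5 / 9.0 = 0.7222 hours

0.7222 hours


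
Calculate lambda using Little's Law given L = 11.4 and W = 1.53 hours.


lambda = L / W = 11.4 / 1.53 = 7.45 per hour

7.45 per hour


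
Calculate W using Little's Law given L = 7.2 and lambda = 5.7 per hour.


W = L / lambda = 7.2 / 5.7 = 1.2632 hours

1.2632 hours


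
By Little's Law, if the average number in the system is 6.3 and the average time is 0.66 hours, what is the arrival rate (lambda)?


lambda = L / W = 6.3 / 0.66 = 9.55 per hour

9.55 per hour


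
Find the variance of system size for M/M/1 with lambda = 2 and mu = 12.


rho = 2/12; Var(N) = rho/(1-rho)^2 = 0.24

0.24


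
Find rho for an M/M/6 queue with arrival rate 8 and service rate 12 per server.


rho = lambda/(c*mu) = 8/(6*12) = 0.1111

0.1111


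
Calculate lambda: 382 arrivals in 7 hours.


lambda = total arrivals / time = 382 / 7 = 54.57 per hour

54.57 per hour


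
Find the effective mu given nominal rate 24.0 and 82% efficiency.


Effective rate = mu * efficiency = 24.0 * 0.82 = 19.68 per hour

19.68 per hour


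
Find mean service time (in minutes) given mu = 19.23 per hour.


Mean service time = 60/mu = 60/19.23 = 3.12 minutes

3.12 minutes


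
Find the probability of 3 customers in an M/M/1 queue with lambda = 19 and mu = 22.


rho = 19/22; P(n) = (1-rho)*rho^n = (1-19/22)*(19/22)^3 = 0.0878

0.0878


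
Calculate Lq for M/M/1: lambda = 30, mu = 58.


rho = 30/58; Lq = rho^2/(1-rho) = 0.55

0.55


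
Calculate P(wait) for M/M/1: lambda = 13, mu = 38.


P(wait) = rho = lambda/mu = 13/38 = 0.3421

0.3421


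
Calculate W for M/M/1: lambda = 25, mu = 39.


W = 1/(mu - lambda) = 1/(39 - 25) = 0.0714 hours

0.0714 hours


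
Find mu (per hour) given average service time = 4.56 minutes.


mu = 60 / avg_service_time = 60 / 4.56 = 13.16 per hour

13.16 per hour


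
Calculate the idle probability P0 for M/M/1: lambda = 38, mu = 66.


P0 = 1 - rho = 1 - 38/66 = 0.4242

0.4242


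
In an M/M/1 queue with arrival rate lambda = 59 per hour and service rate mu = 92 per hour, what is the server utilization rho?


rho = lambda/mu = 59/92 = 0.6413

0.6413


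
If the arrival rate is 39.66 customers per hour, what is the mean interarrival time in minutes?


Mean interarrival time = 60/lambda = 60/39.66 = 1.51 minutes

1.51 minutes


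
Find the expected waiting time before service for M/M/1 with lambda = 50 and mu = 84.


rho = 50/84; Wq = rho/(mu - lambda) = 0.0175 hours

0.0175 hours


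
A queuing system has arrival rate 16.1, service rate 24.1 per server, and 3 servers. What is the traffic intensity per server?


rho = lambda / (c * mu) = 16.1 / (3 * 24.1) = 0.2227

0.2227


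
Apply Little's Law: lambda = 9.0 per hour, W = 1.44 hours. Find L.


L = lambda * W = 9.0 * 1.44 = 12.96

12.96


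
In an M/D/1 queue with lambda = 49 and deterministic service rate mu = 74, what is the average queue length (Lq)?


M/D/1: Lq = rho^2 / (2*(1-rho)) where rho = 49/74; Lq = 0.65

0.65


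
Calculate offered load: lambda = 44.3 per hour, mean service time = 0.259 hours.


Offered load a = lambda * E[S] = 44.3 * 0.259 = 11.47 Erlangs

11.47 Erlangs


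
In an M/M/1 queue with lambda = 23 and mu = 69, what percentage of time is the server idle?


Idle fraction = (1 - rho) * 100 = (1 - 23/69) * 100 = 66.7%

66.7%


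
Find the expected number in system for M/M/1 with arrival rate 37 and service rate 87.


rho = 37/87; L = rho/(1-rho) = 0.74

0.74


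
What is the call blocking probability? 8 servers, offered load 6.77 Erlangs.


B(N,A) = (A^N/N!) / sum(A^k/k!, k=0..N) with N=8, A=6.77 = 0.1656

0.1656


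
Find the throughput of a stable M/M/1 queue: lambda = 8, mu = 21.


For a stable queue (lambda < mu), throughput = lambda = 8 per hour

8 per hour


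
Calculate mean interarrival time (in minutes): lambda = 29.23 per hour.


Mean interarrival time = 60/lambda = 60/29.23 = 2.05 minutes

2.05 minutes


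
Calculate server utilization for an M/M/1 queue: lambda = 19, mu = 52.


rho = lambda/mu = 19/52 = 0.3654

0.3654


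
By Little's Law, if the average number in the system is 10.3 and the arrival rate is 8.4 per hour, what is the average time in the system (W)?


W = L / lambda = 10.3 / 8.4 = 1.2262 hours

1.2262 hours


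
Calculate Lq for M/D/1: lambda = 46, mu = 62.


M/D/1: Lq = rho^2 / (2*(1-rho)) where rho = 46/62; Lq = 1.07

1.07


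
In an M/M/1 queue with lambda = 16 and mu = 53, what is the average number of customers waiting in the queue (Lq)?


rho = 16/53; Lq = rho^2/(1-rho) = 0.13

0.13


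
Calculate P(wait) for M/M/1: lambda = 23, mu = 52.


P(wait) = rho = lambda/mu = 23/52 = 0.4423

0.4423


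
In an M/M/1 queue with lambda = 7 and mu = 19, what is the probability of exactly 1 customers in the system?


rho = 7/19; P(n) = (1-rho)*rho^n = (1-7/19)*(7/19)^1 = 0.2327

0.2327


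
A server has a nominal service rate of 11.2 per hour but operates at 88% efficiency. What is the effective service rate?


Effective rate = mu * efficiency = 11.2 * 0.88 = 9.86 per hour

9.86 per hour


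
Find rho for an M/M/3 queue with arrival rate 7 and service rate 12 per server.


rho = lambda/(c*mu) = 7/(3*12) = 0.1944

0.1944


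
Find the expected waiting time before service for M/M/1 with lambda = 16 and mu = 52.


rho = 16/52; Wq = rho/(mu - lambda) = 0.0085 hours

0.0085 hours


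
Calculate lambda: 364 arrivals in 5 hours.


lambda = total arrivals / time = 364 / 5 = 72.8 per hour

72.8 per hour


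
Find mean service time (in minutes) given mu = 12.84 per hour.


Mean service time = 60/mu = 60/12.84 = 4.67 minutes

4.67 minutes


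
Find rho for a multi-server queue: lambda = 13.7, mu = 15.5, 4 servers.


rho = lambda / (c * mu) = 13.7 / (4 * 15.5) = 0.221

0.221


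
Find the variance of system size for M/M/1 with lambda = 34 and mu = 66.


rho = 34/66; Var(N) = rho/(1-rho)^2 = 2.19

2.19


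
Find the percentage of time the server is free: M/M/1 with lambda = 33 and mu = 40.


Idle fraction = (1 - rho) * 100 = (1 - 33/40) * 100 = 17.5%

17.5%


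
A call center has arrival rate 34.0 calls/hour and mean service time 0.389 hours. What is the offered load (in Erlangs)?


Offered load a = lambda * E[S] = 34.0 * 0.389 = 13.23 Erlangs

13.23 Erlangs


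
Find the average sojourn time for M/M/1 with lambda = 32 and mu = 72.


W = 1/(mu - lambda) = 1/(72 - 32) = 0.025 hours

0.025 hours


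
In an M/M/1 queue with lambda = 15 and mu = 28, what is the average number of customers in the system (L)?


rho = 15/28; L = rho/(1-rho) = 1.15

1.15


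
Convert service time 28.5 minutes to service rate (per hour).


mu = 60 / avg_service_time = 60 / 28.5 = 2.11 per hour

2.11 per hour


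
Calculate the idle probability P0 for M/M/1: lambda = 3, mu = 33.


P0 = 1 - rho = 1 - 3/33 = 0.9091

0.9091


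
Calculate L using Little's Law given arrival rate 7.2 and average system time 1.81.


L = lambda * W = 7.2 * 1.81 = 13.03

13.03


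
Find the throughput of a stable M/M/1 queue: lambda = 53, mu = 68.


For a stable queue (lambda < mu), throughput = lambda = 53 per hour

53 per hour


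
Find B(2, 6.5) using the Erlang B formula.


B(N,A) = (A^N/N!) / sum(A^k/k!, k=0..N) with N=2, A=6.5 = 0.738

0.738


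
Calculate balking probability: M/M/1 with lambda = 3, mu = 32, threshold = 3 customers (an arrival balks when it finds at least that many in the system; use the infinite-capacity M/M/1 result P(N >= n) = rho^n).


P(N >= 3) = rho^3 = (3/32)^3 = 0.0008

0.0008


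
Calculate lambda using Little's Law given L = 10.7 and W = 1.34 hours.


lambda = L / W = 10.7 / 1.34 = 7.99 per hour

7.99 per hour


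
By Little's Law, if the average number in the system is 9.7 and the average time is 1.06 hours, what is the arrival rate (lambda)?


lambda = L / W = 9.7 / 1.06 = 9.15 per hour

9.15 per hour


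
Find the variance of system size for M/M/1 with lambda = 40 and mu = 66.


rho = 40/66; Var(N) = rho/(1-rho)^2 = 3.91

3.91


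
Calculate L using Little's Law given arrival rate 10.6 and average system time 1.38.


L = lambda * W = 10.6 * 1.38 = 14.63

14.63


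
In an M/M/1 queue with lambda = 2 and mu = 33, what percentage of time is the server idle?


Idle fraction = (1 - rho) * 100 = (1 - 2/33) * 100 = 93.9%

93.9%


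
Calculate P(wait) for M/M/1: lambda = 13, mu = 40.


P(wait) = rho = lambda/mu = 13/40 = 0.325

0.325


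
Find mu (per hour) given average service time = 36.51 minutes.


mu = 60 / avg_service_time = 60 / 36.51 = 1.64 per hour

1.64 per hour


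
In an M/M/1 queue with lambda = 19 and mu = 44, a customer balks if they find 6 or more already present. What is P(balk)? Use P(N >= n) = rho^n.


P(N >= 6) = rho^6 = (19/44)^6 = 0.0065

0.0065


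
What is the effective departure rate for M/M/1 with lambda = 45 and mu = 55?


For a stable queue (lambda < mu), throughput = lambda = 45 per hour

45 per hour


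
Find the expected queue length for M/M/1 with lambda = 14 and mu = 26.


rho = 14/26; Lq = rho^2/(1-rho) = 0.63

0.63


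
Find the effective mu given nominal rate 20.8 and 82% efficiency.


Effective rate = mu * efficiency = 20.8 * 0.82 = 17.06 per hour

17.06 per hour


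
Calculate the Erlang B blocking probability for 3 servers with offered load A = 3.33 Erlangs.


B(N,A) = (A^N/N!) / sum(A^k/k!, k=0..N) with N=3, A=3.33 = 0.384

0.384


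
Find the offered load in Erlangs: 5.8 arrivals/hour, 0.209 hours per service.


Offered load a = lambda * E[S] = 5.8 * 0.209 = 1.21 Erlangs

1.21 Erlangs


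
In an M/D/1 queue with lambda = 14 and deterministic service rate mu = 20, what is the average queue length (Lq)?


M/D/1: Lq = rho^2 / (2*(1-rho)) where rho = 14/20; Lq = 0.82

0.82


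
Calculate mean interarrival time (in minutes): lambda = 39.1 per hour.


Mean interarrival time = 60/lambda = 60/39.1 = 1.53 minutes

1.53 minutes


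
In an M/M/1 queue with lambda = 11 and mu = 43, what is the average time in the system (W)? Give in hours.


W = 1/(mu - lambda) = 1/(43 - 11) = 0.0313 hours

0.0313 hours


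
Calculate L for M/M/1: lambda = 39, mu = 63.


rho = 39/63; L = rho/(1-rho) = 1.63

1.63


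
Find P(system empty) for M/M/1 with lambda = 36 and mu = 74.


P0 = 1 - rho = 1 - 36/74 = 0.5135

0.5135


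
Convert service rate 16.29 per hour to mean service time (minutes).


Mean service time = 60/mu = 60/16.29 = 3.68 minutes

3.68 minutes


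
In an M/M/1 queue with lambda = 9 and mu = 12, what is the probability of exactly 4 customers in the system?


rho = 9/12; P(n) = (1-rho)*rho^n = (1-9/12)*(9/12)^4 = 0.0791

0.0791


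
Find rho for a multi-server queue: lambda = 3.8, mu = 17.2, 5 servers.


rho = lambda / (c * mu) = 3.8 / (5 * 17.2) = 0.0442

0.0442


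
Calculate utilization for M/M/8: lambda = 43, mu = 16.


rho = lambda/(c*mu) = 43/(8*16) = 0.3359

0.3359


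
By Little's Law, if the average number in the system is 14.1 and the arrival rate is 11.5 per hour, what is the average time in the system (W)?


W = L / lambda = 14.1 / 11.5 = 1.2261 hours

1.2261 hours


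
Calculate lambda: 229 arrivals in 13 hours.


lambda = total arrivals / time = 229 / 13 = 17.62 per hour

17.62 per hour


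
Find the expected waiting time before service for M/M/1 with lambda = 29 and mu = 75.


rho = 29/75; Wq = rho/(mu - lambda) = 0.0084 hours

0.0084 hours


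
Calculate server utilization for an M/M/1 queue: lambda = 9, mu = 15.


rho = lambda/mu = 9/15 = 0.6

0.6


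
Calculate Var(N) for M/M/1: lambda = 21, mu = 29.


rho = 21/29; Var(N) = rho/(1-rho)^2 = 9.52

9.52


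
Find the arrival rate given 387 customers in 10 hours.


lambda = total arrivals / time = 387 / 10 = 38.7 per hour

38.7 per hour


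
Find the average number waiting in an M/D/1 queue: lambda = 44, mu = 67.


M/D/1: Lq = rho^2 / (2*(1-rho)) where rho = 44/67; Lq = 0.63

0.63


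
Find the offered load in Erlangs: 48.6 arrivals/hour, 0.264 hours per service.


Offered load a = lambda * E[S] = 48.6 * 0.264 = 12.83 Erlangs

12.83 Erlangs


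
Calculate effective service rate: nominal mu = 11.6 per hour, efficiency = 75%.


Effective rate = mu * efficiency = 11.6 * 0.75 = 8.7 per hour

8.7 per hour


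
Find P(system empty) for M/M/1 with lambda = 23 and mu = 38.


P0 = 1 - rho = 1 - 23/38 = 0.3947

0.3947


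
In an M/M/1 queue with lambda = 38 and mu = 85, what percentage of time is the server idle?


Idle fraction = (1 - rho) * 100 = (1 - 38/85) * 100 = 55.3%

55.3%


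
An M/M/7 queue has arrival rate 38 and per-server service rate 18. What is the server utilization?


rho = lambda/(c*mu) = 38/(7*18) = 0.3016

0.3016


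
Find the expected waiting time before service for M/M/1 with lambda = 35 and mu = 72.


rho = 35/72; Wq = rho/(mu - lambda) = 0.0131 hours

0.0131 hours


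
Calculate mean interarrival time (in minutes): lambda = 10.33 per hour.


Mean interarrival time = 60/lambda = 60/10.33 = 5.81 minutes

5.81 minutes


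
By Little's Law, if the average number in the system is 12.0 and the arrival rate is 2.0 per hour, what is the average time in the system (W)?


W = L / lambda = 12.0 / 2.0 = 6.0 hours

6.0 hours


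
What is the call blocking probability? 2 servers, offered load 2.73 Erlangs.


B(N,A) = (A^N/N!) / sum(A^k/k!, k=0..N) with N=2, A=2.73 = 0.4998

0.4998


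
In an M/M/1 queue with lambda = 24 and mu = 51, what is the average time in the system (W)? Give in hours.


W = 1/(mu - lambda) = 1/(51 - 24) = 0.037 hours

0.037 hours


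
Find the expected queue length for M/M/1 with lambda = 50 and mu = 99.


rho = 50/99; Lq = rho^2/(1-rho) = 0.52

0.52


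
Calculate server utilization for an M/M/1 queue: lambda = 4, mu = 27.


rho = lambda/mu = 4/27 = 0.1481

0.1481


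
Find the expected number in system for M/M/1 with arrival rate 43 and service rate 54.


rho = 43/54; L = rho/(1-rho) = 3.91

3.91


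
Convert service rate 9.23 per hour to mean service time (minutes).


Mean service time = 60/mu = 60/9.23 = 6.5 minutes

6.5 minutes


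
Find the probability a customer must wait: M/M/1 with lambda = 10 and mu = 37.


P(wait) = rho = lambda/mu = 10/37 = 0.2703

0.2703


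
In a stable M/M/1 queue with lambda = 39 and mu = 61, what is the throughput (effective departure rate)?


For a stable queue (lambda < mu), throughput = lambda = 39 per hour

39 per hour


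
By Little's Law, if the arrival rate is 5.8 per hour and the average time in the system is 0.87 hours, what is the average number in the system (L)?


L = lambda * W = 5.8 * 0.87 = 5.05

5.05


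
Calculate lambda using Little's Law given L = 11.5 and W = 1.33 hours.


lambda = L / W = 11.5 / 1.33 = 8.65 per hour

8.65 per hour


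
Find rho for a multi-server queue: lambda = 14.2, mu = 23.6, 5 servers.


rho = lambda / (c * mu) = 14.2 / (5 * 23.6) = 0.1203

0.1203


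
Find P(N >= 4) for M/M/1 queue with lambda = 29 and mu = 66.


P(N >= 4) = rho^4 = (29/66)^4 = 0.0373

0.0373


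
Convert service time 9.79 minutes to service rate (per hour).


mu = 60 / avg_service_time = 60 / 9.79 = 6.13 per hour

6.13 per hour


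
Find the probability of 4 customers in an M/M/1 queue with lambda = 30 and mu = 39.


rho = 30/39; P(n) = (1-rho)*rho^n = (1-30/39)*(30/39)^4 = 0.0808

0.0808


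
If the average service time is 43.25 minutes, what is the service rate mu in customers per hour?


mu = 60 / avg_service_time = 60 / 43.25 = 1.39 per hour

1.39 per hour


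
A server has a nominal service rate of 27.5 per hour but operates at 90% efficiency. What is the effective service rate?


Effective rate = mu * efficiency = 27.5 * 0.9 = 24.75 per hour

24.75 per hour


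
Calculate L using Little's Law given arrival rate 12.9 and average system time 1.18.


L = lambda * W = 12.9 * 1.18 = 15.22

15.22


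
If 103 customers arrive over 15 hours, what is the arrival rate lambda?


lambda = total arrivals / time = 103 / 15 = 6.87 per hour

6.87 per hour


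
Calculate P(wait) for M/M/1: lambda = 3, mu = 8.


P(wait) = rho = lambda/mu = 3/8 = 0.375

0.375


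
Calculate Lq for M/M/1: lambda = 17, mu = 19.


rho = 17/19; Lq = rho^2/(1-rho) = 7.61

7.61


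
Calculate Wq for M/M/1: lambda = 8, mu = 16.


rho = 8/16; Wq = rho/(mu - lambda) = 0.0625 hours

0.0625 hours


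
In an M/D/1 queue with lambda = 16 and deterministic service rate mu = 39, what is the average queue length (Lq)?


M/D/1: Lq = rho^2 / (2*(1-rho)) where rho = 16/39; Lq = 0.14

0.14


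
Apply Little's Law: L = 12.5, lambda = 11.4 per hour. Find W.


W = L / lambda = 12.5 / 11.4 = 1.0965 hours

1.0965 hours


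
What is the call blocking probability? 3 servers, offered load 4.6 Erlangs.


B(N,A) = (A^N/N!) / sum(A^k/k!, k=0..N) with N=3, A=4.6 = 0.5007

0.5007


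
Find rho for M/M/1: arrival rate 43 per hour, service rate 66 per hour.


rho = lambda/mu = 43/66 = 0.6515

0.6515


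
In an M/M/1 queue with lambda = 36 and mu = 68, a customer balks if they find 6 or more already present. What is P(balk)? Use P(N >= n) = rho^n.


P(N >= 6) = rho^6 = (36/68)^6 = 0.022

0.022


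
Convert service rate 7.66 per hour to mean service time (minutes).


Mean service time = 60/mu = 60/7.66 = 7.83 minutes

7.83 minutes


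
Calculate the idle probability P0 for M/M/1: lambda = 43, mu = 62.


P0 = 1 - rho = 1 - 43/62 = 0.3065

0.3065


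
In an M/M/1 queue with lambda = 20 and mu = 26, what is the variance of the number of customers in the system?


rho = 20/26; Var(N) = rho/(1-rho)^2 = 14.44

14.44


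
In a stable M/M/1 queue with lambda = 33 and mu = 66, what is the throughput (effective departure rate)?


For a stable queue (lambda < mu), throughput = lambda = 33 per hour

33 per hour


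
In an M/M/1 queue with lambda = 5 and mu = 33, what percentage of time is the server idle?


Idle fraction = (1 - rho) * 100 = (1 - 5/33) * 100 = 84.8%

84.8%


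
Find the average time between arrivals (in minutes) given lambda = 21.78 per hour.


Mean interarrival time = 60/lambda = 60/21.78 = 2.75 minutes

2.75 minutes


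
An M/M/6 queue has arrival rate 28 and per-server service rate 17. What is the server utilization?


rho = lambda/(c*mu) = 28/(6*17) = 0.2745

0.2745


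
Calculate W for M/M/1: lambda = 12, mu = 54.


W = 1/(mu - lambda) = 1/(54 - 12) = 0.0238 hours

0.0238 hours


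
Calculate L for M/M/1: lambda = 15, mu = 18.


rho = 15/18; L = rho/(1-rho) = 5.0

5.0


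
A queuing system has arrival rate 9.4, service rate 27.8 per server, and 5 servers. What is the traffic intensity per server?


rho = lambda / (c * mu) = 9.4 / (5 * 27.8) = 0.0676

0.0676


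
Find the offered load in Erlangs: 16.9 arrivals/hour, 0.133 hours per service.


Offered load a = lambda * E[S] = 16.9 * 0.133 = 2.25 Erlangs

2.25 Erlangs


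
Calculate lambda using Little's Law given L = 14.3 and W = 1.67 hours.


lambda = L / W = 14.3 / 1.67 = 8.56 per hour

8.56 per hour


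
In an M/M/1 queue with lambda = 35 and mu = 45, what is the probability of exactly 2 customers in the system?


rho = 35/45; P(n) = (1-rho)*rho^n = (1-35/45)*(35/45)^2 = 0.1344

0.1344


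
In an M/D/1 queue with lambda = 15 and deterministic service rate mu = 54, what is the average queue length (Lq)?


M/D/1: Lq = rho^2 / (2*(1-rho)) where rho = 15/54; Lq = 0.05

0.05


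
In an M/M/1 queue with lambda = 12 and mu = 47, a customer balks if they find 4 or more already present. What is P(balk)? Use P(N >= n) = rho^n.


P(N >= 4) = rho^4 = (12/47)^4 = 0.0042

0.0042


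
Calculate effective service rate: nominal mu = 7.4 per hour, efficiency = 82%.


Effective rate = mu * efficiency = 7.4 * 0.82 = 6.07 per hour

6.07 per hour


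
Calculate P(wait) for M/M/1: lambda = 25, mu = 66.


P(wait) = rho = lambda/mu = 25/66 = 0.3788

0.3788


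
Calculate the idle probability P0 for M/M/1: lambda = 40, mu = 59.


P0 = 1 - rho = 1 - 40/59 = 0.322

0.322


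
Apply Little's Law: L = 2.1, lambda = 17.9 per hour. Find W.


W = L / lambda = 2.1 / 17.9 = 0.1173 hours

0.1173 hours


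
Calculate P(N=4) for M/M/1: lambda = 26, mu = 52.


rho = 26/52; P(n) = (1-rho)*rho^n = (1-26/52)*(26/52)^4 = 0.0313

0.0313


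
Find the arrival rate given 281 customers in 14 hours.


lambda = total arrivals / time = 281 / 14 = 20.07 per hour

20.07 per hour


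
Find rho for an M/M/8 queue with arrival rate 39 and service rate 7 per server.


rho = lambda/(c*mu) = 39/(8*7) = 0.6964

0.6964


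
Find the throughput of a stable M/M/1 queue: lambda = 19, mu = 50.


For a stable queue (lambda < mu), throughput = lambda = 19 per hour

19 per hour


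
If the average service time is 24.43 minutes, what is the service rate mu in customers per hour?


mu = 60 / avg_service_time = 60 / 24.43 = 2.46 per hour

2.46 per hour


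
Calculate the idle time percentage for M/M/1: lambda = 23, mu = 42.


Idle fraction = (1 - rho) * 100 = (1 - 23/42) * 100 = 45.2%

45.2%


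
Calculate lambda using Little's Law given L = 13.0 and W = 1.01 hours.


lambda = L / W = 13.0 / 1.01 = 12.87 per hour

12.87 per hour


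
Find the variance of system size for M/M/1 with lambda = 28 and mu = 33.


rho = 28/33; Var(N) = rho/(1-rho)^2 = 36.96

36.96


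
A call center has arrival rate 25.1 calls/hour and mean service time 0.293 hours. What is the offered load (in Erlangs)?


Offered load a = lambda * E[S] = 25.1 * 0.293 = 7.35 Erlangs

7.35 Erlangs


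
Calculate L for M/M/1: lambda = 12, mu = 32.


rho = 12/32; L = rho/(1-rho) = 0.6

0.6


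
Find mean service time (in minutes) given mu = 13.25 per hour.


Mean service time = 60/mu = 60/13.25 = 4.53 minutes

4.53 minutes


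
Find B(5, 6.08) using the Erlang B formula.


B(N,A) = (A^N/N!) / sum(A^k/k!, k=0..N) with N=5, A=6.08 = 0.3659

0.3659


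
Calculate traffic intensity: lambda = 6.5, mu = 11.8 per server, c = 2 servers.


rho = lambda / (c * mu) = 6.5 / (2 * 11.8) = 0.2754

0.2754


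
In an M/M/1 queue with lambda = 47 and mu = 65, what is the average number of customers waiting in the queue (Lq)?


rho = 47/65; Lq = rho^2/(1-rho) = 1.89

1.89


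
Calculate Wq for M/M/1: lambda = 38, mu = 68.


rho = 38/68; Wq = rho/(mu - lambda) = 0.0186 hours

0.0186 hours


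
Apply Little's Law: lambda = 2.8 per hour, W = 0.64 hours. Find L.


L = lambda * W = 2.8 * 0.64 = 1.79

1.79


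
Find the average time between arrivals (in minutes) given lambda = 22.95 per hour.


Mean interarrival time = 60/lambda = 60/22.95 = 2.61 minutes

2.61 minutes


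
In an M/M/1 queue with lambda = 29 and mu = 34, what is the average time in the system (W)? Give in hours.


W = 1/(mu - lambda) = 1/(34 - 29) = 0.2 hours

0.2 hours


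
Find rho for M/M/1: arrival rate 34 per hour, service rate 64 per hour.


rho = lambda/mu = 34/64 = 0.5313

0.5313


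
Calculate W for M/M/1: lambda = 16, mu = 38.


W = 1/(mu - lambda) = 1/(38 - 16) = 0.0455 hours

0.0455 hours


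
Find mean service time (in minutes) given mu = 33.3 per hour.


Mean service time = 60/mu = 60/33.3 = 1.8 minutes

1.8 minutes


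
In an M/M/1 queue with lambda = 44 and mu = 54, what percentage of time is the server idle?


Idle fraction = (1 - rho) * 100 = (1 - 44/54) * 100 = 18.5%

18.5%


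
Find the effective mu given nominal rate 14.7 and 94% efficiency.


Effective rate = mu * efficiency = 14.7 * 0.94 = 13.82 per hour

13.82 per hour


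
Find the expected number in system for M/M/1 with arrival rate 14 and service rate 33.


rho = 14/33; L = rho/(1-rho) = 0.74

0.74


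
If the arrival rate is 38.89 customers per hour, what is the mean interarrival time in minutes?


Mean interarrival time = 60/lambda = 60/38.89 = 1.54 minutes

1.54 minutes


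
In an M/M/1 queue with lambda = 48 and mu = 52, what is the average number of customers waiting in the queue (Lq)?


rho = 48/52; Lq = rho^2/(1-rho) = 11.08

11.08


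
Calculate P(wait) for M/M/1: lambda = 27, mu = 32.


P(wait) = rho = lambda/mu = 27/32 = 0.8438

0.8438


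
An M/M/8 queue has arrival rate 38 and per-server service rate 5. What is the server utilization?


rho = lambda/(c*mu) = 38/(8*5) = 0.95

0.95


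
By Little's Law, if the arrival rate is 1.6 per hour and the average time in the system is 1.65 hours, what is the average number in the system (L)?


L = lambda * W = 1.6 * 1.65 = 2.64

2.64


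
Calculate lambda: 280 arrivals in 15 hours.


lambda = total arrivals / time = 280 / 15 = 18.67 per hour

18.67 per hour


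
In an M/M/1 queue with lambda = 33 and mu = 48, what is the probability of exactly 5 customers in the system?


rho = 33/48; P(n) = (1-rho)*rho^n = (1-33/48)*(33/48)^5 = 0.048

0.048


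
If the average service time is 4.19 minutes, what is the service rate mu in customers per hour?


mu = 60 / avg_service_time = 60 / 4.19 = 14.32 per hour

14.32 per hour


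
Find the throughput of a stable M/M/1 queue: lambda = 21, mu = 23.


For a stable queue (lambda < mu), throughput = lambda = 21 per hour

21 per hour


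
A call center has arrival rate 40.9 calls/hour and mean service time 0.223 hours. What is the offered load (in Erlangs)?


Offered load a = lambda * E[S] = 40.9 * 0.223 = 9.12 Erlangs

9.12 Erlangs


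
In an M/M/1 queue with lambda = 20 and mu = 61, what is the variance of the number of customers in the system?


rho = 20/61; Var(N) = rho/(1-rho)^2 = 0.73

0.73


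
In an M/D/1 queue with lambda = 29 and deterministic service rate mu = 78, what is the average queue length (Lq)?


M/D/1: Lq = rho^2 / (2*(1-rho)) where rho = 29/78; Lq = 0.11

0.11


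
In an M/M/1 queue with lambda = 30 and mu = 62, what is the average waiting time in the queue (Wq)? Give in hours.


rho = 30/62; Wq = rho/(mu - lambda) = 0.0151 hours

0.0151 hours


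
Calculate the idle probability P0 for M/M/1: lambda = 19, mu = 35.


P0 = 1 - rho = 1 - 19/35 = 0.4571

0.4571


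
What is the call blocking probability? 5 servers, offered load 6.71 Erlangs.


B(N,A) = (A^N/N!) / sum(A^k/k!, k=0..N) with N=5, A=6.71 = 0.4072

0.4072


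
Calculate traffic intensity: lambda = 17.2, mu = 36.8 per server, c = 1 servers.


rho = lambda / (c * mu) = 17.2 / (1 * 36.8) = 0.4674

0.4674


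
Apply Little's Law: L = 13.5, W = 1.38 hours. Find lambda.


lambda = L / W = 13.5 / 1.38 = 9.78 per hour

9.78 per hour


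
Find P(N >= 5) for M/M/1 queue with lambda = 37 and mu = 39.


P(N >= 5) = rho^5 = (37/39)^5 = 0.7686

0.7686


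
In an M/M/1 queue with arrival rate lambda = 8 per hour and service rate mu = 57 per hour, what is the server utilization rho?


rho = lambda/mu = 8/57 = 0.1404

0.1404


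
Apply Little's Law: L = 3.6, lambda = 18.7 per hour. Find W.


W = L / lambda = 3.6 / 18.7 = 0.1925 hours

0.1925 hours


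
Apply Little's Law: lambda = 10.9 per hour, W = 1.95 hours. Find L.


L = lambda * W = 10.9 * 1.95 = 21.26

21.26


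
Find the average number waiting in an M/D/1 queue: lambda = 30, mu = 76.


M/D/1: Lq = rho^2 / (2*(1-rho)) where rho = 30/76; Lq = 0.13

0.13


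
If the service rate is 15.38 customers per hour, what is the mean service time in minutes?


Mean service time = 60/mu = 60/15.38 = 3.9 minutes

3.9 minutes


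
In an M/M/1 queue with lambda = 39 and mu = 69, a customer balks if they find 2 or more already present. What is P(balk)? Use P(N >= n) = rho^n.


P(N >= 2) = rho^2 = (39/69)^2 = 0.3195

0.3195


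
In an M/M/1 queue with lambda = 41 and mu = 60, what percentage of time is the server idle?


Idle fraction = (1 - rho) * 100 = (1 - 41/60) * 100 = 31.7%

31.7%


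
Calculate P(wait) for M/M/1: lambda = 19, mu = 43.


P(wait) = rho = lambda/mu = 19/43 = 0.4419

0.4419


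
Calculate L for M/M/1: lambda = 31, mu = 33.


rho = 31/33; L = rho/(1-rho) = 15.5

15.5


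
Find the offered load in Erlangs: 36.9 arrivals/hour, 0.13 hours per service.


Offered load a = lambda * E[S] = 36.9 * 0.13 = 4.8 Erlangs

4.8 Erlangs


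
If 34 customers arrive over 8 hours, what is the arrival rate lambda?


lambda = total arrivals / time = 34 / 8 = 4.25 per hour

4.25 per hour


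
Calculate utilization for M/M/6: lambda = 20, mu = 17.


rho = lambda/(c*mu) = 20/(6*17) = 0.1961

0.1961


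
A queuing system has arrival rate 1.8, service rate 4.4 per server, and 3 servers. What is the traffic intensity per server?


rho = lambda / (c * mu) = 1.8 / (3 * 4.4) = 0.1364

0.1364


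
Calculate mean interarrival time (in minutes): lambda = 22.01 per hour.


Mean interarrival time = 60/lambda = 60/22.01 = 2.73 minutes

2.73 minutes


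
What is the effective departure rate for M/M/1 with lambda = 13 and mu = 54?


For a stable queue (lambda < mu), throughput = lambda = 13 per hour

13 per hour


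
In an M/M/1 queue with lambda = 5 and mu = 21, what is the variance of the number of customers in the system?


rho = 5/21; Var(N) = rho/(1-rho)^2 = 0.41

0.41


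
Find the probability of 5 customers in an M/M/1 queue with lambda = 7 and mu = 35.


rho = 7/35; P(n) = (1-rho)*rho^n = (1-7/35)*(7/35)^5 = 0.0003

0.0003


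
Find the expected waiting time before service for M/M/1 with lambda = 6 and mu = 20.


rho = 6/20; Wq = rho/(mu - lambda) = 0.0214 hours

0.0214 hours


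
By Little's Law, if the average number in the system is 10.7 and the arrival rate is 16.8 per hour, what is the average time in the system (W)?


W = L / lambda = 10.7 / 16.8 = 0.6369 hours

0.6369 hours


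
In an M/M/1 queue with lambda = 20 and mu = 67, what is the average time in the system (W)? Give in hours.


W = 1/(mu - lambda) = 1/(67 - 20) = 0.0213 hours

0.0213 hours


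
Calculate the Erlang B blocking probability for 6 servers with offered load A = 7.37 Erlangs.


B(N,A) = (A^N/N!) / sum(A^k/k!, k=0..N) with N=6, A=7.37 = 0.3539

0.3539


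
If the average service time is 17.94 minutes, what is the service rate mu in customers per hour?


mu = 60 / avg_service_time = 60 / 17.94 = 3.34 per hour

3.34 per hour


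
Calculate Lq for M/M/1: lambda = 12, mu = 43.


rho = 12/43; Lq = rho^2/(1-rho) = 0.11

0.11


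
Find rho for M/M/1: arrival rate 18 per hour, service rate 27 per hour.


rho = lambda/mu = 18/27 = 0.6667

0.6667


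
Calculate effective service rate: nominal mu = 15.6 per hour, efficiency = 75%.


Effective rate = mu * efficiency = 15.6 * 0.75 = 11.7 per hour

11.7 per hour


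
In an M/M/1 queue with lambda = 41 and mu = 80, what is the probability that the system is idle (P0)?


P0 = 1 - rho = 1 - 41/80 = 0.4875

0.4875


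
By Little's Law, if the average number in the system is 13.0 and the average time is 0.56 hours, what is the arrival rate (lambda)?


lambda = L / W = 13.0 / 0.56 = 23.21 per hour

23.21 per hour


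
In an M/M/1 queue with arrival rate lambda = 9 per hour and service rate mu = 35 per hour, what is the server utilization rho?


rho = lambda/mu = 9/35 = 0.2571

0.2571


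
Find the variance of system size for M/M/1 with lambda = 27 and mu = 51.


rho = 27/51; Var(N) = rho/(1-rho)^2 = 2.39

2.39


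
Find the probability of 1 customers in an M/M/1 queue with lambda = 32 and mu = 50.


rho = 32/50; P(n) = (1-rho)*rho^n = (1-32/50)*(32/50)^1 = 0.2304

0.2304


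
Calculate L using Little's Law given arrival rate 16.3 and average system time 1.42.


L = lambda * W = 16.3 * 1.42 = 23.15

23.15


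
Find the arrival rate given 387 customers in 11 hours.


lambda = total arrivals / time = 387 / 11 = 35.18 per hour

35.18 per hour


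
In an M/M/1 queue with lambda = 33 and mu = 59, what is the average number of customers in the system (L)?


rho = 33/59; L = rho/(1-rho) = 1.27

1.27


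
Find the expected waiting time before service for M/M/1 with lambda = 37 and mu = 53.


rho = 37/53; Wq = rho/(mu - lambda) = 0.0436 hours

0.0436 hours


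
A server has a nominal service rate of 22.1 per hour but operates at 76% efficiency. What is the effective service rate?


Effective rate = mu * efficiency = 22.1 * 0.76 = 16.8 per hour

16.8 per hour


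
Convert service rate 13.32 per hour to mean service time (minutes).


Mean service time = 60/mu = 60/13.32 = 4.5 minutes

4.5 minutes


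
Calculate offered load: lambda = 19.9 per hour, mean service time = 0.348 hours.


Offered load a = lambda * E[S] = 19.9 * 0.348 = 6.93 Erlangs

6.93 Erlangs


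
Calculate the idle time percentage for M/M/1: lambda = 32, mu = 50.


Idle fraction = (1 - rho) * 100 = (1 - 32/50) * 100 = 36.0%

36.0%


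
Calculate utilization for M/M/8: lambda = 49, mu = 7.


rho = lambda/(c*mu) = 49/(8*7) = 0.875

0.875


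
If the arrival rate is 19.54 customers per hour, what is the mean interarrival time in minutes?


Mean interarrival time = 60/lambda = 60/19.54 = 3.07 minutes

3.07 minutes


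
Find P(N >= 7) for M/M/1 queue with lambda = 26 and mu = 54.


P(N >= 7) = rho^7 = (26/54)^7 = 0.006

0.006


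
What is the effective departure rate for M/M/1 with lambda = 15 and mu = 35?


For a stable queue (lambda < mu), throughput = lambda = 15 per hour

15 per hour


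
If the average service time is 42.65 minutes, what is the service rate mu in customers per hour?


mu = 60 / avg_service_time = 60 / 42.65 = 1.41 per hour

1.41 per hour


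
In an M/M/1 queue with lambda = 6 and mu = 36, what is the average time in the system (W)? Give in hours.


W = 1/(mu - lambda) = 1/(36 - 6) = 0.0333 hours

0.0333 hours


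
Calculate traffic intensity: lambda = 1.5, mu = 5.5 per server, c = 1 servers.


rho = lambda / (c * mu) = 1.5 / (1 * 5.5) = 0.2727

0.2727


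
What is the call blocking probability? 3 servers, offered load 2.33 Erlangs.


B(N,A) = (A^N/N!) / sum(A^k/k!, k=0..N) with N=3, A=2.33 = 0.2586

0.2586


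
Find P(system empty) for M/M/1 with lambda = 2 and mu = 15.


P0 = 1 - rho = 1 - 2/15 = 0.8667

0.8667


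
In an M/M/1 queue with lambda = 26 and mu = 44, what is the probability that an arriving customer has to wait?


P(wait) = rho = lambda/mu = 26/44 = 0.5909

0.5909


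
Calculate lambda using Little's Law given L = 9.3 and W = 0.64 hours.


lambda = L / W = 9.3 / 0.64 = 14.53 per hour

14.53 per hour


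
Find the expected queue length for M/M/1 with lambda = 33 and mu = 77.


rho = 33/77; Lq = rho^2/(1-rho) = 0.32

0.32


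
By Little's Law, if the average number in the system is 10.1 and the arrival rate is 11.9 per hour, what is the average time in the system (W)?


W = L / lambda = 10.1 / 11.9 = 0.8487 hours

0.8487 hours


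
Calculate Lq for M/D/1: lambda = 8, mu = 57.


M/D/1: Lq = rho^2 / (2*(1-rho)) where rho = 8/57; Lq = 0.01

0.01


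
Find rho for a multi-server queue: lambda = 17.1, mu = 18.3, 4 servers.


rho = lambda / (c * mu) = 17.1 / (4 * 18.3) = 0.2336

0.2336


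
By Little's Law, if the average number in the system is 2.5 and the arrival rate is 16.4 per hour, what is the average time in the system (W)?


W = L / lambda = 2.5 / 16.4 = 0.1524 hours

0.1524 hours


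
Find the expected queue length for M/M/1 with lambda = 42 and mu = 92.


rho = 42/92; Lq = rho^2/(1-rho) = 0.38

0.38


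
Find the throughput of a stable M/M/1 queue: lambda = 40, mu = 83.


For a stable queue (lambda < mu), throughput = lambda = 40 per hour

40 per hour


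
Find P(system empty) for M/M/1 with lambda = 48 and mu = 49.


P0 = 1 - rho = 1 - 48/49 = 0.0204

0.0204


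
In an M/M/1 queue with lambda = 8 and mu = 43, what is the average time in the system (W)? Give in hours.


W = 1/(mu - lambda) = 1/(43 - 8) = 0.0286 hours

0.0286 hours


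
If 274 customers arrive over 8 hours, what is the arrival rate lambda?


lambda = total arrivals / time = 274 / 8 = 34.25 per hour

34.25 per hour


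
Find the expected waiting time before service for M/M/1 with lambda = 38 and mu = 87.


rho = 38/87; Wq = rho/(mu - lambda) = 0.0089 hours

0.0089 hours


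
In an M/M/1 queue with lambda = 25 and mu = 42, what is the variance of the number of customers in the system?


rho = 25/42; Var(N) = rho/(1-rho)^2 = 3.63

3.63


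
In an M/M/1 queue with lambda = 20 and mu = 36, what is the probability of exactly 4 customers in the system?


rho = 20/36; P(n) = (1-rho)*rho^n = (1-20/36)*(20/36)^4 = 0.0423

0.0423


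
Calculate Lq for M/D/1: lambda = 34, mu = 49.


M/D/1: Lq = rho^2 / (2*(1-rho)) where rho = 34/49; Lq = 0.79

0.79


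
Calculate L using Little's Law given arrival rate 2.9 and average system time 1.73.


L = lambda * W = 2.9 * 1.73 = 5.02

5.02
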